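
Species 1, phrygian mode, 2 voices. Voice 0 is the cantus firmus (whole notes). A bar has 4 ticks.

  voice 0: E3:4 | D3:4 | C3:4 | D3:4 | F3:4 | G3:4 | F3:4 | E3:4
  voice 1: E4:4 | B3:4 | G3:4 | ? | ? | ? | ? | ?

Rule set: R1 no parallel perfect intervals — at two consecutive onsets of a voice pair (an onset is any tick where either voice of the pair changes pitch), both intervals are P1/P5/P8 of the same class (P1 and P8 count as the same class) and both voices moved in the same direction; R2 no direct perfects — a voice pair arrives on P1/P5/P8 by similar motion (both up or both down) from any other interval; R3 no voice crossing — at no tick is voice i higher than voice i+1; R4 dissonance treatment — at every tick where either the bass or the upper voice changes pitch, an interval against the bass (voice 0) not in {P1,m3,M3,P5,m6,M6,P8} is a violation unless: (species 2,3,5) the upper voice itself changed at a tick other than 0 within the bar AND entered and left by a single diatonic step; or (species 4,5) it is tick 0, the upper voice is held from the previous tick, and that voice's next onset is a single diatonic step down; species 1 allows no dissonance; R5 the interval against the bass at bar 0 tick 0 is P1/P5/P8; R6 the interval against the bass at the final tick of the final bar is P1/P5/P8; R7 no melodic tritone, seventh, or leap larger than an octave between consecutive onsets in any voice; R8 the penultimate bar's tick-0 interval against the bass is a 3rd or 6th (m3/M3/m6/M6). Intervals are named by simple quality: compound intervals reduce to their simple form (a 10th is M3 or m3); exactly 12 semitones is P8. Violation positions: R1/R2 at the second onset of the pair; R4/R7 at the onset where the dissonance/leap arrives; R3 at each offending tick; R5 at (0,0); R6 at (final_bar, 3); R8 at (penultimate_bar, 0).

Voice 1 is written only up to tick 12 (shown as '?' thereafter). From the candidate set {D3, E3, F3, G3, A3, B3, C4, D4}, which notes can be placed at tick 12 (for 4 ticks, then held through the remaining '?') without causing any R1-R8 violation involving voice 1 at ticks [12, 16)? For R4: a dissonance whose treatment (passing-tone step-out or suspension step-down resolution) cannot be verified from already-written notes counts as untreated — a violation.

D3: legal
E3: violates R4
F3: legal
G3: violates R4
A3: violates R1
B3: legal
C4: violates R4
D4: violates R2

{B3, D3, F3}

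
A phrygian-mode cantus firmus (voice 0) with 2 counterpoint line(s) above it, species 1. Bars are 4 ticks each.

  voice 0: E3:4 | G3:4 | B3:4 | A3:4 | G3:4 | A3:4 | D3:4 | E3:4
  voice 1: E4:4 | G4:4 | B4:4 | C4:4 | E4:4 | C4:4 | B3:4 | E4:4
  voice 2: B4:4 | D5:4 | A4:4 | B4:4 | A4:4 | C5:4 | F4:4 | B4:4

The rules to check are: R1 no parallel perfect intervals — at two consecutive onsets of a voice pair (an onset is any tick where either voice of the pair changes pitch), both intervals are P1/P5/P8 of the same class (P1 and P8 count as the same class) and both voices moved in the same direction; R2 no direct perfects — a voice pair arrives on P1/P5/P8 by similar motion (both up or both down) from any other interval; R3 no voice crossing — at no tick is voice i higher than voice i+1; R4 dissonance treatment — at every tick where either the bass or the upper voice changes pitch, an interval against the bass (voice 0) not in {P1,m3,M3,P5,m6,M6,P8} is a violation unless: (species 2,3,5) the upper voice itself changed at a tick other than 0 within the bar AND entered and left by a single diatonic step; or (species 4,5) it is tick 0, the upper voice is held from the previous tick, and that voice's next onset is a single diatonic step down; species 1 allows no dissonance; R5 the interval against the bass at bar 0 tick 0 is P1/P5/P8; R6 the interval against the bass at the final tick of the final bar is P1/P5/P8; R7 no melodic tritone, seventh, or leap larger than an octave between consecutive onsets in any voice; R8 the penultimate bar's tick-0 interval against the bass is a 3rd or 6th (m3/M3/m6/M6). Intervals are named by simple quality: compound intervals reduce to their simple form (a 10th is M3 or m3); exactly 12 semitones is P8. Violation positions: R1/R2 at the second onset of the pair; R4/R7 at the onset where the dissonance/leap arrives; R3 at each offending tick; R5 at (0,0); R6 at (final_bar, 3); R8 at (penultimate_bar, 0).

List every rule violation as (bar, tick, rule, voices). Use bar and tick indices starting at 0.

(1, 0, R1, (0, 1))
(1, 0, R1, (0, 2))
(1, 0, R1, (1, 2))
(2, 0, R1, (0, 1))
(2, 0, R3, (1, 2))
(2, 0, R4, (0, 2))
(2, 1, R3, (1, 2))
(2, 2, R3, (1, 2))
(2, 3, R3, (1, 2))
(3, 0, R4, (0, 2))
(3, 0, R7, (1,))
(4, 0, R4, (0, 2))
(7, 0, R2, (0, 1))
(7, 0, R2, (0, 2))
(7, 0, R2, (1, 2))
(7, 0, R7, (2,))

bar 0: v0=E3 v1=E4 v2=B4 downbeat P5
bar 1: v0=G3 v1=G4 v2=D5 downbeat P5
bar 2: v0=B3 v1=B4 v2=A4 downbeat m7
bar 3: v0=A3 v1=C4 v2=B4 downbeat M2
bar 4: v0=G3 v1=E4 v2=A4 downbeat M2
bar 5: v0=A3 v1=C4 v2=C5 downbeat m3
bar 6: v0=D3 v1=B3 v2=F4 downbeat m3
bar 7: v0=E3 v1=E4 v2=B4 downbeat P5
  -> R1 @ bar 1 tick 0 v(0, 1): E3/E4 P8 -> G3/G4 P8 similar
  -> R1 @ bar 1 tick 0 v(0, 2): E3/B4 P5 -> G3/D5 P5 similar
  -> R1 @ bar 1 tick 0 v(1, 2): E4/B4 P5 -> G4/D5 P5 similar
  -> R1 @ bar 2 tick 0 v(0, 1): G3/G4 P8 -> B3/B4 P8 similar
  -> R3 @ bar 2 tick 0 v(1, 2): B4 above A4
  -> R4 @ bar 2 tick 0 v(0, 2): B3/A4 m7 untreated
  -> R3 @ bar 2 tick 1 v(1, 2): B4 above A4
  -> R3 @ bar 2 tick 2 v(1, 2): B4 above A4
  -> R3 @ bar 2 tick 3 v(1, 2): B4 above A4
  -> R4 @ bar 3 tick 0 v(0, 2): A3/B4 M2 untreated
  -> R7 @ bar 3 tick 0 v(1,): B4->C4 leap 11st
  -> R4 @ bar 4 tick 0 v(0, 2): G3/A4 M2 untreated
  -> R2 @ bar 7 tick 0 v(0, 1): D3/B3 M6 -> E3/E4 P8 similar
  -> R2 @ bar 7 tick 0 v(0, 2): D3/F4 m3 -> E3/B4 P5 similar
  -> R2 @ bar 7 tick 0 v(1, 2): B3/F4 TT -> E4/B4 P5 similar
  -> R7 @ bar 7 tick 0 v(2,): F4->B4 leap 6st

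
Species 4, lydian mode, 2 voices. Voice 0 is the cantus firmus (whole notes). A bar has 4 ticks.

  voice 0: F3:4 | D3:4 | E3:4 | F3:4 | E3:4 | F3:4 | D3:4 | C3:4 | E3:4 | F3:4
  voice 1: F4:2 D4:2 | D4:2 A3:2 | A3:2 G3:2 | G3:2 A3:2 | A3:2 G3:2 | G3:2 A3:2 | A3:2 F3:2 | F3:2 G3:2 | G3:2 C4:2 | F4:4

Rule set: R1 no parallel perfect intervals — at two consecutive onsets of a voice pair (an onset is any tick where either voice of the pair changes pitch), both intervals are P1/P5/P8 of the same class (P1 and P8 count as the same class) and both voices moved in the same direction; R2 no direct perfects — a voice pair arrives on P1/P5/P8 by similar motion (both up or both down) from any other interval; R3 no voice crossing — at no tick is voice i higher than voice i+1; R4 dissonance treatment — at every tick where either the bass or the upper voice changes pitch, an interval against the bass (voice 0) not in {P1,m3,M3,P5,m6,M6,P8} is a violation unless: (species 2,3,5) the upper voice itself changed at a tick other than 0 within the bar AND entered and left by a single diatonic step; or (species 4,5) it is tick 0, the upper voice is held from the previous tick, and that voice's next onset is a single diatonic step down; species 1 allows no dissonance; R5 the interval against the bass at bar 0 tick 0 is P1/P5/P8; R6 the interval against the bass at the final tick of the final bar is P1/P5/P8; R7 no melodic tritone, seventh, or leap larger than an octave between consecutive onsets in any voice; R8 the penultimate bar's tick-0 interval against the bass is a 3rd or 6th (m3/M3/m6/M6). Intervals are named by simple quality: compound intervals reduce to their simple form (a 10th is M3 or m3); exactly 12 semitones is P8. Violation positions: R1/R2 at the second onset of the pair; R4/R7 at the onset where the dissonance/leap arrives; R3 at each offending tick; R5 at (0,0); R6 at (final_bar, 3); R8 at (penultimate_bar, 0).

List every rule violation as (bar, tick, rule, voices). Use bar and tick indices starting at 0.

bar 0: v0=F3 v1=F4 downbeat P8
bar 1: v0=D3 v1=D4 downbeat P8
bar 2: v0=E3 v1=A3 downbeat P4
bar 3: v0=F3 v1=G3 downbeat M2
bar 4: v0=E3 v1=A3 downbeat P4
bar 5: v0=F3 v1=G3 downbeat M2
bar 6: v0=D3 v1=A3 downbeat P5
bar 7: v0=C3 v1=F3 downbeat P4
bar 8: v0=E3 v1=G3 downbeat m3
bar 9: v0=F3 v1=F4 downbeat P8
  -> R4 @ bar 3 tick 0 v(0, 1): F3/G3 M2 untreated
  -> R4 @ bar 5 tick 0 v(0, 1): F3/G3 M2 untreated
  -> R4 @ bar 7 tick 0 v(0, 1): C3/F3 P4 untreated
  -> R2 @ bar 9 tick 0 v(0, 1): E3/C4 m6 -> F3/F4 P8 similar

(3, 0, R4, (0, 1))
(5, 0, R4, (0, 1))
(7, 0, R4, (0, 1))
(9, 0, R2, (0, 1))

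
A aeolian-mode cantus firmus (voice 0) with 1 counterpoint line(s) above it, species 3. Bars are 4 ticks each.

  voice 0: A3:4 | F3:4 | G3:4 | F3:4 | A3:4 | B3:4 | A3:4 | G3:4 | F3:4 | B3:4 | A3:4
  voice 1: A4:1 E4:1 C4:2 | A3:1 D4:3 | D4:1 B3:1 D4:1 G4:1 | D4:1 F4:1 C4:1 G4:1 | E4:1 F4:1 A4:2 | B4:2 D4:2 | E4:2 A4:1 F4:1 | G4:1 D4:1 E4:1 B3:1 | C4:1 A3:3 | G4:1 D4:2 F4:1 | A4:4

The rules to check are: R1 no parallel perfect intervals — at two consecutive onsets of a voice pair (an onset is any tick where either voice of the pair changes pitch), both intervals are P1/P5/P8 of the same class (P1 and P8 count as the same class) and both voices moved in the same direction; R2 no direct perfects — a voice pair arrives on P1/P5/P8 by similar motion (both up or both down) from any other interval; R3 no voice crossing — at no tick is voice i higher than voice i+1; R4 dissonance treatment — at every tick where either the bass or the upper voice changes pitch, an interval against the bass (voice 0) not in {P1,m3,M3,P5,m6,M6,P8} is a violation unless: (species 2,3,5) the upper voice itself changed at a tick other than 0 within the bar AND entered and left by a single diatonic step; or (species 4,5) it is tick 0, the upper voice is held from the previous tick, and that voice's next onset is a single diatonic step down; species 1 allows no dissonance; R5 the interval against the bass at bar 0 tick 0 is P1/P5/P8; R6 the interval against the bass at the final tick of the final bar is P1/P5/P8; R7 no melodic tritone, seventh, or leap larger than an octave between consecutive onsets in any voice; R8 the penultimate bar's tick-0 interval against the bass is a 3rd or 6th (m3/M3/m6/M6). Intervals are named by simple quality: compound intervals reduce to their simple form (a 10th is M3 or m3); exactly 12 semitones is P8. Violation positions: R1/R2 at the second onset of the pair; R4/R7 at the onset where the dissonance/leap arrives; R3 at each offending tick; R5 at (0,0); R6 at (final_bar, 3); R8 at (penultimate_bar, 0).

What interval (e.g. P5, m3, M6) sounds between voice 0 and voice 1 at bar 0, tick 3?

voice 0=A3 voice 1=C4 -> m3

m3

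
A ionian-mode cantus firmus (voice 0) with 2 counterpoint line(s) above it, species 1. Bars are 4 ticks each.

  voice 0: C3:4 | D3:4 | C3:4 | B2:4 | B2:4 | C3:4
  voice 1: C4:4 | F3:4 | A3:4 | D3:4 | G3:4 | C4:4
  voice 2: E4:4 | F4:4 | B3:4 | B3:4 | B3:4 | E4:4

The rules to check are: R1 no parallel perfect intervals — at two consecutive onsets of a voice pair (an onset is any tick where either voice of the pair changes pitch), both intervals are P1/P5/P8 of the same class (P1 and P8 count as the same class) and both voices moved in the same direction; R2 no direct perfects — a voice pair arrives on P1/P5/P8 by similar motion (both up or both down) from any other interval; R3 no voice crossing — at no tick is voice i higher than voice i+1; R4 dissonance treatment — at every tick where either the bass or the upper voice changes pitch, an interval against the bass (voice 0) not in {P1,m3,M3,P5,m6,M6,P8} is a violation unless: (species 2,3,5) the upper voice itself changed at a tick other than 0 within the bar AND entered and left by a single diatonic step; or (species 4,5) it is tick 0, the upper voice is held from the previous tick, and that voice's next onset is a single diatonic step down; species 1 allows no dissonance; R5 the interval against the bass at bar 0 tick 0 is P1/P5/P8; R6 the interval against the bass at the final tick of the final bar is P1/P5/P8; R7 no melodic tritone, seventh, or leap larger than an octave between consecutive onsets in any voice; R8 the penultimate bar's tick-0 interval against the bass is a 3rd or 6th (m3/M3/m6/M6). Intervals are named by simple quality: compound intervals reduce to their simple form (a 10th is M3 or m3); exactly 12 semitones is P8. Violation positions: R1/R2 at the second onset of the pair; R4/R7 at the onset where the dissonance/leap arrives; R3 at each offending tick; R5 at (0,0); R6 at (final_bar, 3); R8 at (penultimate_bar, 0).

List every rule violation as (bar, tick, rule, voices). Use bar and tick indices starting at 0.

(0, 0, R5, (0, 2))
(2, 0, R4, (0, 2))
(2, 0, R7, (2,))
(4, 0, R8, (0, 2))
(5, 0, R2, (0, 1))
(5, 3, R6, (0, 2))

bar 0: v0=C3 v1=C4 v2=E4 downbeat M3
bar 1: v0=D3 v1=F3 v2=F4 downbeat m3
bar 2: v0=C3 v1=A3 v2=B3 downbeat M7
bar 3: v0=B2 v1=D3 v2=B3 downbeat P8
bar 4: v0=B2 v1=G3 v2=B3 downbeat P8
bar 5: v0=C3 v1=C4 v2=E4 downbeat M3
  -> R5 @ bar 0 tick 0 v(0, 2): opens on M3
  -> R4 @ bar 2 tick 0 v(0, 2): C3/B3 M7 untreated
  -> R7 @ bar 2 tick 0 v(2,): F4->B3 leap 6st
  -> R8 @ bar 4 tick 0 v(0, 2): penult P8 not 3rd/6th
  -> R2 @ bar 5 tick 0 v(0, 1): B2/G3 m6 -> C3/C4 P8 similar
  -> R6 @ bar 5 tick 3 v(0, 2): closes on M3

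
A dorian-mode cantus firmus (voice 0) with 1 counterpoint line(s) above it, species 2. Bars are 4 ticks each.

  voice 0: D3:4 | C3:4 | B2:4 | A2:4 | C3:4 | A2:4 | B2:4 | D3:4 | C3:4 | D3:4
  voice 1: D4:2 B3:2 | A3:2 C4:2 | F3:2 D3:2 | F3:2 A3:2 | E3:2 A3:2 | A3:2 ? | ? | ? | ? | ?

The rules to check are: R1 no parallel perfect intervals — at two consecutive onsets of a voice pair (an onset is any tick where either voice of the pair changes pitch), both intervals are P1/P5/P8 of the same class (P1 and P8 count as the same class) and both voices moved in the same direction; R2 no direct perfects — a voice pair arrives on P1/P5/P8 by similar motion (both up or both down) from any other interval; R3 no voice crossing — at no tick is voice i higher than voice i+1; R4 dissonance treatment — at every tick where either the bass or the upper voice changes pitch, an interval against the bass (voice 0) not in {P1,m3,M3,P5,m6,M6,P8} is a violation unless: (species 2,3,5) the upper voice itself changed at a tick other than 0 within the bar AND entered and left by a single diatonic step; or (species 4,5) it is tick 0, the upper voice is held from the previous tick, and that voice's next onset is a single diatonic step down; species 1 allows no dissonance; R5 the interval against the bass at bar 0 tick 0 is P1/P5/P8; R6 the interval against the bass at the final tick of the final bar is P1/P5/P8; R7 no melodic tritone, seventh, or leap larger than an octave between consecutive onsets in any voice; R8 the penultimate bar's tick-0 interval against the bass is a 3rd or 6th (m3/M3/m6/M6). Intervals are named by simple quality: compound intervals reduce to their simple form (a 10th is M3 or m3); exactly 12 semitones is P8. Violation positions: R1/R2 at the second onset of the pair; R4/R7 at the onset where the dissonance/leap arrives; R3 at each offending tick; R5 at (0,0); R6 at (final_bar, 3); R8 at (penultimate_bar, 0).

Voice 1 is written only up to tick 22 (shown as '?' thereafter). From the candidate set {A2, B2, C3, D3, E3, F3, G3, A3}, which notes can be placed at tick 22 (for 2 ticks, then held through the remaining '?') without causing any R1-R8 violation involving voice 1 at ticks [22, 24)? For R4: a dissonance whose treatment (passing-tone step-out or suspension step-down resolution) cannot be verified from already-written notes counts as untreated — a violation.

{A2, A3, C3, E3, F3}

A2: legal
B2: violates R4,R7
C3: legal
D3: violates R4
E3: legal
F3: legal
G3: violates R4
A3: legal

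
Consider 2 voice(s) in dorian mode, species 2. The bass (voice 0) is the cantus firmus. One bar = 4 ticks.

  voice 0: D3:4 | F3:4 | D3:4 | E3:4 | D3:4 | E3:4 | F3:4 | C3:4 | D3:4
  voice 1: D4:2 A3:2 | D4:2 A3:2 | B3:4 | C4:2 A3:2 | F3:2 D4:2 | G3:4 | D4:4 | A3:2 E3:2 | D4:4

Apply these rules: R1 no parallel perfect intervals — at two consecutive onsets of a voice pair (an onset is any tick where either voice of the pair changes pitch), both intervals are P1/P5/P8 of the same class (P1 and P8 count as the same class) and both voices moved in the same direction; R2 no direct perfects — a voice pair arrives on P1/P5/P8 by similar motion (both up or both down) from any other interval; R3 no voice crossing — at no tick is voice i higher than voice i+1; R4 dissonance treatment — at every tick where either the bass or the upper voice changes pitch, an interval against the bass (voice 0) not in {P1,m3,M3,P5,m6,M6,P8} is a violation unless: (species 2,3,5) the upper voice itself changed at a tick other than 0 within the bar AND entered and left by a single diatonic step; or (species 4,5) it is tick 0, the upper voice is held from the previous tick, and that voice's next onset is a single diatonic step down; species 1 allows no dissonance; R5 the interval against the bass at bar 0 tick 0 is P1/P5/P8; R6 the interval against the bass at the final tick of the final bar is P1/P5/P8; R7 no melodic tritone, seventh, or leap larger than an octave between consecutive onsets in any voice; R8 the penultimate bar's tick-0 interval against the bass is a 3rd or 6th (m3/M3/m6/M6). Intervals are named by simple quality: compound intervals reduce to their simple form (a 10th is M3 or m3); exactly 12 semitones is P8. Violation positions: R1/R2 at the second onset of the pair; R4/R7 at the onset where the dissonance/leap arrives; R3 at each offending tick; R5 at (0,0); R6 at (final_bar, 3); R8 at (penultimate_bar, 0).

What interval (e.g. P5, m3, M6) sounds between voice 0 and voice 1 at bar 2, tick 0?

voice 0=D3 voice 1=B3 -> M6

M6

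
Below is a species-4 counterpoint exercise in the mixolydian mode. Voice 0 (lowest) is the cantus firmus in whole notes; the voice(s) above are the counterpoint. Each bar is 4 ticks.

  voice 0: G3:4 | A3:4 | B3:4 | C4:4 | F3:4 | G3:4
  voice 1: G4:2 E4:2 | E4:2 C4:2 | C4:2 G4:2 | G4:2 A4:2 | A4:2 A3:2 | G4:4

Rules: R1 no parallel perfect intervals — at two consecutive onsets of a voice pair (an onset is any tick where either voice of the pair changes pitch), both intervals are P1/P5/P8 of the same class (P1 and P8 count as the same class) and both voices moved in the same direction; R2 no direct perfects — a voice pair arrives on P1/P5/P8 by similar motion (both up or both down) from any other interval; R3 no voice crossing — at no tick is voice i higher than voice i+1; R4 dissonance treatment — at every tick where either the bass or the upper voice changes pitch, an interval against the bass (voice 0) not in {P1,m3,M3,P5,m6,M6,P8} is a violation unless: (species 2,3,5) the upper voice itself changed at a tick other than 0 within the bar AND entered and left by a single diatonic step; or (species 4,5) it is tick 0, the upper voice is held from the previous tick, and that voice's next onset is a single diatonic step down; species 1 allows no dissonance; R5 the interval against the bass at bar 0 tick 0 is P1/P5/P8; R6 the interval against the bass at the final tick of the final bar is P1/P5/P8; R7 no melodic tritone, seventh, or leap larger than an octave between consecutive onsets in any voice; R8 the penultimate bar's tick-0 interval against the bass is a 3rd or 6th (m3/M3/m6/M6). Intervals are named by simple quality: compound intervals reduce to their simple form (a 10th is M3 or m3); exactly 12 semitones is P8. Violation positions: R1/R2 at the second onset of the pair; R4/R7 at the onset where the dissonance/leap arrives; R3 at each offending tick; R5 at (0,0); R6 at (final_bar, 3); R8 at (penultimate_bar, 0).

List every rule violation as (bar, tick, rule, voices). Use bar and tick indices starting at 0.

(2, 0, R4, (0, 1))
(5, 0, R2, (0, 1))
(5, 0, R7, (1,))

bar 0: v0=G3 v1=G4 downbeat P8
bar 1: v0=A3 v1=E4 downbeat P5
bar 2: v0=B3 v1=C4 downbeat m2
bar 3: v0=C4 v1=G4 downbeat P5
bar 4: v0=F3 v1=A4 downbeat M3
bar 5: v0=G3 v1=G4 downbeat P8
  -> R4 @ bar 2 tick 0 v(0, 1): B3/C4 m2 untreated
  -> R2 @ bar 5 tick 0 v(0, 1): F3/A3 M3 -> G3/G4 P8 similar
  -> R7 @ bar 5 tick 0 v(1,): A3->G4 leap 10st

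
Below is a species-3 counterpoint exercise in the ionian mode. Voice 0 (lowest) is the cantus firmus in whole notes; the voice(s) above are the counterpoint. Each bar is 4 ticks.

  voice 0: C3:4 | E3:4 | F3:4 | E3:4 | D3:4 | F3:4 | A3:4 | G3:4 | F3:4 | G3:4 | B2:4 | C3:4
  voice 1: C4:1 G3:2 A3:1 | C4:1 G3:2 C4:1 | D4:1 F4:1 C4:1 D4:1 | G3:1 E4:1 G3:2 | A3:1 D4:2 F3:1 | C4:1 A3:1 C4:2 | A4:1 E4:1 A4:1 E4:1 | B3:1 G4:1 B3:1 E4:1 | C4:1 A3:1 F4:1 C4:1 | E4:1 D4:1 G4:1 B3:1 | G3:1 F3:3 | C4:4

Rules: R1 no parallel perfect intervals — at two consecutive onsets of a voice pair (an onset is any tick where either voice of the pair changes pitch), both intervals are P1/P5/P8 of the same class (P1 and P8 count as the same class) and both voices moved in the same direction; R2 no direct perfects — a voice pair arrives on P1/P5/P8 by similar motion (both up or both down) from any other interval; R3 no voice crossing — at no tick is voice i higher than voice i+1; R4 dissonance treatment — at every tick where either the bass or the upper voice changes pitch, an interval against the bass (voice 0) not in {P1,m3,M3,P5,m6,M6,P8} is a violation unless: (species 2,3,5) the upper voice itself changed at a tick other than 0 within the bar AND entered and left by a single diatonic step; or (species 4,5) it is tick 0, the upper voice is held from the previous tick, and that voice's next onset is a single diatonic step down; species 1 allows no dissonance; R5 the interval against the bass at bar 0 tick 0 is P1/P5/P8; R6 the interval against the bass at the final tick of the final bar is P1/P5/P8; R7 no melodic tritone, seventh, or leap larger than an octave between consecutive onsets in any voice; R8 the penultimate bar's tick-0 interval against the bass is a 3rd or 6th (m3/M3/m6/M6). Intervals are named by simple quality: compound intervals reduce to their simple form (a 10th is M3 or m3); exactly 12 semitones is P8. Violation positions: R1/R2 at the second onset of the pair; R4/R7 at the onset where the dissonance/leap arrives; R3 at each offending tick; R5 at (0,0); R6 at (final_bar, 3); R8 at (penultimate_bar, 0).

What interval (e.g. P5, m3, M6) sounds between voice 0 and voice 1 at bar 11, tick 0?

P8

voice 0=C3 voice 1=C4 -> P8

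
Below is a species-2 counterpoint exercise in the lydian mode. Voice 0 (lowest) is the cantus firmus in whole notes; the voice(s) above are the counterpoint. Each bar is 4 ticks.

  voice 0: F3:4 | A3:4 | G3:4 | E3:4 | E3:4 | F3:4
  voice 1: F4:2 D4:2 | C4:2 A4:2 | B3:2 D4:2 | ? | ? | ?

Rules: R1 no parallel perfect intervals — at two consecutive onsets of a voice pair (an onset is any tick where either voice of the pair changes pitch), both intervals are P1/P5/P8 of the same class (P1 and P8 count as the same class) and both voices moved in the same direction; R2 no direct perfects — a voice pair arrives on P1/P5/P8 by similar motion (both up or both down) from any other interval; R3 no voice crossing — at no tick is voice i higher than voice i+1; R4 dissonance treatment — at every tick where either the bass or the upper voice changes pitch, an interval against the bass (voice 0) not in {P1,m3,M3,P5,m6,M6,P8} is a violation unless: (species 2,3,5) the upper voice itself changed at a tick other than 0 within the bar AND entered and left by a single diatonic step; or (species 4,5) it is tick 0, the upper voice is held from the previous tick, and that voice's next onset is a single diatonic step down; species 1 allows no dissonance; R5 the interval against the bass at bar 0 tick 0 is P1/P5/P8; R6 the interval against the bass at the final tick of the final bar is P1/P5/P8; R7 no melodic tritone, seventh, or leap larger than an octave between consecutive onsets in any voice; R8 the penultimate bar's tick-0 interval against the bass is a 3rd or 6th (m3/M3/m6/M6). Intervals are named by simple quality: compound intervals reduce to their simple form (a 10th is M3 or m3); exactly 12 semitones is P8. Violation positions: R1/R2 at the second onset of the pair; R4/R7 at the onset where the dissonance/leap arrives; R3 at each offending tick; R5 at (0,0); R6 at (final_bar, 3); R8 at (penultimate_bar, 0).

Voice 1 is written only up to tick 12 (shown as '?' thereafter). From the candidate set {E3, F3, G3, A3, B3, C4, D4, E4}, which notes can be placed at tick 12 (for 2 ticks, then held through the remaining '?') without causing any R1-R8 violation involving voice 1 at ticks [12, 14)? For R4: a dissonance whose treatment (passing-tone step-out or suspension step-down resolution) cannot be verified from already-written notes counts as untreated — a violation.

E3: violates R2,R7
F3: violates R4
G3: legal
A3: violates R4
B3: violates R1
C4: legal
D4: violates R4
E4: legal

{C4, E4, G3}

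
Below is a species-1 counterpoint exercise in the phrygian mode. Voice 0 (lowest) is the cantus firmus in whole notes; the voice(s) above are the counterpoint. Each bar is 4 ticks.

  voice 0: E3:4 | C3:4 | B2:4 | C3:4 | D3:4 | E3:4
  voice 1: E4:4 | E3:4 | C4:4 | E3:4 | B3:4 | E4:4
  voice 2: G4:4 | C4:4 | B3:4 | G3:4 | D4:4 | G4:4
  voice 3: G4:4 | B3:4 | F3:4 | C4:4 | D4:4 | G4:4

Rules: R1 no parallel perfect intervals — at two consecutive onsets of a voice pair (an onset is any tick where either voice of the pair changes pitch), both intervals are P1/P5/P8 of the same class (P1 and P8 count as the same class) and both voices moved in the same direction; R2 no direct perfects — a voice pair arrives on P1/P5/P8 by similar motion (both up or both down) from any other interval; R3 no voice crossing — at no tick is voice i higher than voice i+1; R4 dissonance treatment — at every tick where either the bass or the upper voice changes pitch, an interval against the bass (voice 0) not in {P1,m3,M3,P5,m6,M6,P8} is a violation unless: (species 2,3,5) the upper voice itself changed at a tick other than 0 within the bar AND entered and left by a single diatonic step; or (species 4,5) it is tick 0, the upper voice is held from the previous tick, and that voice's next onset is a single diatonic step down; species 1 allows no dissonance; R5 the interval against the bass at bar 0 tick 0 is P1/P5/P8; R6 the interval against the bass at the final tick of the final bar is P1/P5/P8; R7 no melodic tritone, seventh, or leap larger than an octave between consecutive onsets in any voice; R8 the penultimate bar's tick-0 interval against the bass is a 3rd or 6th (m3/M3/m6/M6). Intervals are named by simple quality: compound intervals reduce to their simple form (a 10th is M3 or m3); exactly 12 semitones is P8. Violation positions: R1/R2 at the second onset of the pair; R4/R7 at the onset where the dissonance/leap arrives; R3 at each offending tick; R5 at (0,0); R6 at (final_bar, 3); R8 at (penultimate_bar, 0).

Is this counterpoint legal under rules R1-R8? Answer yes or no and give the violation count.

No (31 violations)

bar 0: v0=E3 v1=E4 v2=G4 v3=G4 (m3)
bar 1: v0=C3 v1=E3 v2=C4 v3=B3 (M7)
bar 2: v0=B2 v1=C4 v2=B3 v3=F3 (TT)
bar 3: v0=C3 v1=E3 v2=G3 v3=C4 (P8)
bar 4: v0=D3 v1=B3 v2=D4 v3=D4 (P8)
bar 5: v0=E3 v1=E4 v2=G4 v3=G4 (m3)
  R5 @ bar0.0: opens on m3
  R5 @ bar0.0: opens on m3
  R2 @ bar1.0: E3/G4 m3 -> C3/C4 P8 similar
  R2 @ bar1.0: E4/G4 m3 -> E3/B3 P5 similar
  R3 @ bar1.0: C4 above B3
  R4 @ bar1.0: C3/B3 M7 untreated
  R3 @ bar1.1: C4 above B3
  R3 @ bar1.2: C4 above B3
  R3 @ bar1.3: C4 above B3
  R1 @ bar2.0: C3/C4 P8 -> B2/B3 P8 similar
  R3 @ bar2.0: C4 above B3
  R3 @ bar2.0: B3 above F3
  R4 @ bar2.0: B2/C4 m2 untreated
  R4 @ bar2.0: B2/F3 TT untreated
  R7 @ bar2.0: B3->F3 leap 6st
  R3 @ bar2.1: C4 above B3
  R3 @ bar2.1: B3 above F3
  R3 @ bar2.2: C4 above B3
  R3 @ bar2.2: B3 above F3
  R3 @ bar2.3: C4 above B3
  R3 @ bar2.3: B3 above F3
  R2 @ bar3.0: B2/F3 TT -> C3/C4 P8 similar
  R1 @ bar4.0: C3/C4 P8 -> D3/D4 P8 similar
  R2 @ bar4.0: C3/G3 P5 -> D3/D4 P8 similar
  R2 @ bar4.0: G3/C4 P4 -> D4/D4 P1 similar
  R8 @ bar4.0: penult P8 not 3rd/6th
  R8 @ bar4.0: penult P8 not 3rd/6th
  R1 @ bar5.0: D4/D4 P1 -> G4/G4 P1 similar
  R2 @ bar5.0: D3/B3 M6 -> E3/E4 P8 similar
  R6 @ bar5.3: closes on m3
  R6 @ bar5.3: closes on m3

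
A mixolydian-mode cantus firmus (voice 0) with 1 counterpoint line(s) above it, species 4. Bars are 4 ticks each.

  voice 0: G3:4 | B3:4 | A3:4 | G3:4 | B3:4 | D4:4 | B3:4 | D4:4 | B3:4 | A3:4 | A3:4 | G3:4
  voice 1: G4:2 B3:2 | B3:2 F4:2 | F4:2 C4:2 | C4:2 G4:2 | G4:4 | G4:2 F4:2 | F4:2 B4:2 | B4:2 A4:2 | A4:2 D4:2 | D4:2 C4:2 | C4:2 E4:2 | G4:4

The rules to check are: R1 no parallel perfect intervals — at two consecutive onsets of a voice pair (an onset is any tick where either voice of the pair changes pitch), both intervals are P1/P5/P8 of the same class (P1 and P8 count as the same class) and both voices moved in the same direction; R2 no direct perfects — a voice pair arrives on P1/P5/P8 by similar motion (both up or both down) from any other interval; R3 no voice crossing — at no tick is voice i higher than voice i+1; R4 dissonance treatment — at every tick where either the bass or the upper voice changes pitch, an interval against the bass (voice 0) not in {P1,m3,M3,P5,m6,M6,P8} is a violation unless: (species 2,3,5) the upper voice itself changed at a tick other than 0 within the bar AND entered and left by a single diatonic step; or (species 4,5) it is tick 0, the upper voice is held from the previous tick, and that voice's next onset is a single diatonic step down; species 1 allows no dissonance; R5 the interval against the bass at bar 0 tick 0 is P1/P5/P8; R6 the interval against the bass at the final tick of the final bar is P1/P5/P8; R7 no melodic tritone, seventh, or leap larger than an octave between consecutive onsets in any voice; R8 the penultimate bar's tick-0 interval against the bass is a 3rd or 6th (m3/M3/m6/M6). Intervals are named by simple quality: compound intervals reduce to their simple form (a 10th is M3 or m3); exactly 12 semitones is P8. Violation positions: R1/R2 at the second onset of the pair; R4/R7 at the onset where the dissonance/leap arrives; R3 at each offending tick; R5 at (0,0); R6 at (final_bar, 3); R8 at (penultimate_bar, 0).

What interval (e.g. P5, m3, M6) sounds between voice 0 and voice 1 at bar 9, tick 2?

m3

voice 0=A3 voice 1=C4 -> m3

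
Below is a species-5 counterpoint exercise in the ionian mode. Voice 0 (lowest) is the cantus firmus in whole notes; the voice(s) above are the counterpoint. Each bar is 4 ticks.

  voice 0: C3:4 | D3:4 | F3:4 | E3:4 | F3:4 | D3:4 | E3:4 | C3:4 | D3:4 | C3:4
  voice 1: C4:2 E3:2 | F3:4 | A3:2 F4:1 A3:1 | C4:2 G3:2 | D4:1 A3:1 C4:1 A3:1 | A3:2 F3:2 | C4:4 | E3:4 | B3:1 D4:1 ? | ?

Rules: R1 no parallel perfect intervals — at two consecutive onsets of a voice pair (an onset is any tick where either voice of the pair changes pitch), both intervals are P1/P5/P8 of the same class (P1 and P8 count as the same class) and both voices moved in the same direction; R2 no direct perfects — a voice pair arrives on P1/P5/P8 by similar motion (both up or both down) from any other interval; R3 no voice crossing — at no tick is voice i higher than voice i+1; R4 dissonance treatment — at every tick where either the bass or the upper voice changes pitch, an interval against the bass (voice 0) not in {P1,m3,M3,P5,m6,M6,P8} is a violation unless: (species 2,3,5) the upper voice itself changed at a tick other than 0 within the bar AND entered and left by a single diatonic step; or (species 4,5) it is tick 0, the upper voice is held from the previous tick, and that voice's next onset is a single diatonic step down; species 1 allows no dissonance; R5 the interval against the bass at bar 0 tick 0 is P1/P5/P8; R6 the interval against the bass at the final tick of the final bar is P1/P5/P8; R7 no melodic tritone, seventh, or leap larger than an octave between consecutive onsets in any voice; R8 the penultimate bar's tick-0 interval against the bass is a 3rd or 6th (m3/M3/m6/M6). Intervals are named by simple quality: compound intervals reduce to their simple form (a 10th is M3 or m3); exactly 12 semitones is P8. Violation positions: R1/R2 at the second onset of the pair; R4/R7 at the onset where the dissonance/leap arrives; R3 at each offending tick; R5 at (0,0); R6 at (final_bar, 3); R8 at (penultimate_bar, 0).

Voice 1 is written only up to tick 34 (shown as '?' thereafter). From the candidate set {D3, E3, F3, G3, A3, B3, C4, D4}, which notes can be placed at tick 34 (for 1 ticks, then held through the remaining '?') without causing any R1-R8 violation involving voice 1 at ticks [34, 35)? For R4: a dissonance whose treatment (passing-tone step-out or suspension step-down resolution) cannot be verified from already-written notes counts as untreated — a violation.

D3: legal
E3: violates R4,R7
F3: legal
G3: violates R4
A3: legal
B3: legal
C4: violates R4
D4: legal

{A3, B3, D3, D4, F3}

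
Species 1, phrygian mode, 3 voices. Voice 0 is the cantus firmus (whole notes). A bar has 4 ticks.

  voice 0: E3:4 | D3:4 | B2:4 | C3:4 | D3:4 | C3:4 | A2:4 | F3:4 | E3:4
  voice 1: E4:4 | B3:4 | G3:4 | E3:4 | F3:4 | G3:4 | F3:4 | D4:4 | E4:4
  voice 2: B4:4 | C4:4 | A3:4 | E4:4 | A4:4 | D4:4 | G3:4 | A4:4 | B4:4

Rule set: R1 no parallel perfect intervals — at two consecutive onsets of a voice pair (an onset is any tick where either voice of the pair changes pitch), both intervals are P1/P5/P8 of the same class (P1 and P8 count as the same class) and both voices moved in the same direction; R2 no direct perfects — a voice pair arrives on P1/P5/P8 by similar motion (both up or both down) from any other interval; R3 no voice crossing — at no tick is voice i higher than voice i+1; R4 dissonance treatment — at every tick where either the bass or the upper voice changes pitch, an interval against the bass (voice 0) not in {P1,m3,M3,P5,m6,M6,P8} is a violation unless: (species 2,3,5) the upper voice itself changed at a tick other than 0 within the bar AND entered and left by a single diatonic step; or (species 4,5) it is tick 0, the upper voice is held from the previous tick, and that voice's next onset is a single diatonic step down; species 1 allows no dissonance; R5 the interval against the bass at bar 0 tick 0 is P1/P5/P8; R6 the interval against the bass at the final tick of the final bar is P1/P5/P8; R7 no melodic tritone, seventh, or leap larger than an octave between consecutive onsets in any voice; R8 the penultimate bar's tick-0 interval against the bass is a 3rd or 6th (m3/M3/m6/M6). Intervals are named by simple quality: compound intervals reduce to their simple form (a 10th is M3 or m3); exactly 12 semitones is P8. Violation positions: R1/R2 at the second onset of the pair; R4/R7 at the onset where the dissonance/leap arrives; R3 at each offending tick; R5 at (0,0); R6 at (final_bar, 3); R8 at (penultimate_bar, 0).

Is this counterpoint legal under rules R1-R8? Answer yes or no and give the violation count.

bar 0: v0=E3 v1=E4 v2=B4 (P5)
bar 1: v0=D3 v1=B3 v2=C4 (m7)
bar 2: v0=B2 v1=G3 v2=A3 (m7)
bar 3: v0=C3 v1=E3 v2=E4 (M3)
bar 4: v0=D3 v1=F3 v2=A4 (P5)
bar 5: v0=C3 v1=G3 v2=D4 (M2)
bar 6: v0=A2 v1=F3 v2=G3 (m7)
bar 7: v0=F3 v1=D4 v2=A4 (M3)
bar 8: v0=E3 v1=E4 v2=B4 (P5)
  R4 @ bar1.0: D3/C4 m7 untreated
  R7 @ bar1.0: B4->C4 leap 11st
  R4 @ bar2.0: B2/A3 m7 untreated
  R2 @ bar4.0: C3/E4 M3 -> D3/A4 P5 similar
  R4 @ bar5.0: C3/D4 M2 untreated
  R4 @ bar6.0: A2/G3 m7 untreated
  R2 @ bar7.0: F3/G3 M2 -> D4/A4 P5 similar
  R7 @ bar7.0: G3->A4 leap 14st
  R1 @ bar8.0: D4/A4 P5 -> E4/B4 P5 similar

No (9 violations)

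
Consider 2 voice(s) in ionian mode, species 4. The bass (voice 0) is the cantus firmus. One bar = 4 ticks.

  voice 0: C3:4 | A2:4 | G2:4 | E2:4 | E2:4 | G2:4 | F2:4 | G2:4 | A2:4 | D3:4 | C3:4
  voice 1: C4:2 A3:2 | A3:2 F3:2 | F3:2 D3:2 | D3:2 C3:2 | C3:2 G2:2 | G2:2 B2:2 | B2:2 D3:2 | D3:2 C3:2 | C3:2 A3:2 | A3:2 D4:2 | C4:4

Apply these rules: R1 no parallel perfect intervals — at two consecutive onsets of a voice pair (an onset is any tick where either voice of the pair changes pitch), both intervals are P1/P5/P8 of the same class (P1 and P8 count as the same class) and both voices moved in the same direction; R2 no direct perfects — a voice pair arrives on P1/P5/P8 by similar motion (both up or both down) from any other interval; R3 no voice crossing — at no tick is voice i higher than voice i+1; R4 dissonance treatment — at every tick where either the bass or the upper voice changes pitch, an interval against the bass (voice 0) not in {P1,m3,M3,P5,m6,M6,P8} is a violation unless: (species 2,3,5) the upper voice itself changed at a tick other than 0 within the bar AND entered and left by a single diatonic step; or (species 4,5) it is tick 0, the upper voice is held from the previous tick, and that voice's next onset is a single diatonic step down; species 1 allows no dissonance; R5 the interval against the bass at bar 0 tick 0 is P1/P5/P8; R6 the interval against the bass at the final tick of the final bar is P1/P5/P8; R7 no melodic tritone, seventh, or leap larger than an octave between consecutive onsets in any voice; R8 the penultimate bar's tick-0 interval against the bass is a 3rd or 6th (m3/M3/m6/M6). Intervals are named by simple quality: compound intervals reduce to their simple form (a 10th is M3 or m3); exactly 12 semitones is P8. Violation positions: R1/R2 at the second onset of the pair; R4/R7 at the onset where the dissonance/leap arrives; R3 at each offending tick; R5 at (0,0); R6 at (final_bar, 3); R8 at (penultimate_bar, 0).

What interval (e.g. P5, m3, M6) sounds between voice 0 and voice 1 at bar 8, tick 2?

P8

voice 0=A2 voice 1=A3 -> P8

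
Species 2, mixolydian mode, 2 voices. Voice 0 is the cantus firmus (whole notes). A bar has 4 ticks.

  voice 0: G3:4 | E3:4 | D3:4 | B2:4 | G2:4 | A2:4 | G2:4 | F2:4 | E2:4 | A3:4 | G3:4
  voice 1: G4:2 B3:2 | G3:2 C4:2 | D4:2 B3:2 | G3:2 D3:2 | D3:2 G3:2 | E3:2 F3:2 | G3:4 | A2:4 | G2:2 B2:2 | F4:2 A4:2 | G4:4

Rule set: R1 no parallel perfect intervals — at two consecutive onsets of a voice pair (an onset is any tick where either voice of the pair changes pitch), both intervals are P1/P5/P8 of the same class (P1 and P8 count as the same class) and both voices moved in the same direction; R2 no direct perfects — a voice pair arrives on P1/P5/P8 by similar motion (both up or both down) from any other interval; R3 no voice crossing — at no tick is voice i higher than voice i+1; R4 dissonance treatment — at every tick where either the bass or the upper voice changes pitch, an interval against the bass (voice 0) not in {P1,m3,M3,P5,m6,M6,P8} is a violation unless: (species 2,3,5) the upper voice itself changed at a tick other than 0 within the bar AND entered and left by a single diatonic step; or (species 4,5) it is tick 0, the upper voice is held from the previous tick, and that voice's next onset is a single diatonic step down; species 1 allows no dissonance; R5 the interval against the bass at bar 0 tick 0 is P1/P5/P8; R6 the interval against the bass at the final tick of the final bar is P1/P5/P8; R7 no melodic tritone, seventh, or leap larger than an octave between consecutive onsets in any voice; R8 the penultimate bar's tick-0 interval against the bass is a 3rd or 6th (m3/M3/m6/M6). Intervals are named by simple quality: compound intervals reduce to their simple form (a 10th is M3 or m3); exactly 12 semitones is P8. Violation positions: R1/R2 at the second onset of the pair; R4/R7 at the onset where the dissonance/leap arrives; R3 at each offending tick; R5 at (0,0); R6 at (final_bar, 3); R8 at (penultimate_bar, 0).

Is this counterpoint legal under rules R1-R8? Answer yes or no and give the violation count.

No (4 violations)

bar 0: v0=G3 v1=G4 (P8)
bar 1: v0=E3 v1=G3 (m3)
bar 2: v0=D3 v1=D4 (P8)
bar 3: v0=B2 v1=G3 (m6)
bar 4: v0=G2 v1=D3 (P5)
bar 5: v0=A2 v1=E3 (P5)
bar 6: v0=G2 v1=G3 (P8)
bar 7: v0=F2 v1=A2 (M3)
bar 8: v0=E2 v1=G2 (m3)
bar 9: v0=A3 v1=F4 (m6)
bar 10: v0=G3 v1=G4 (P8)
  R7 @ bar7.0: G3->A2 leap 10st
  R7 @ bar9.0: E2->A3 leap 17st
  R7 @ bar9.0: B2->F4 leap 18st
  R1 @ bar10.0: A3/A4 P8 -> G3/G4 P8 similar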